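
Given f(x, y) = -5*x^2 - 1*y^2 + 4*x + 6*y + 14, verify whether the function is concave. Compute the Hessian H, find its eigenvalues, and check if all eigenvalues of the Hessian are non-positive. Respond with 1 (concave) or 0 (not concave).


The Hessian of f(x,y) = -5*x^2 - 1*y^2 + 4*x + 6*y + 14 is:
H = [[-10, 0], [0, -2]]
Trace = -10 - 2 = -12
Determinant = -10*-2 - (0)^2 = 20
Discriminant = (-12)^2 - 4*20 = 64.0
Eigenvalues: lambda_1 = -10.0, lambda_2 = -2.0
The function is concave.

1


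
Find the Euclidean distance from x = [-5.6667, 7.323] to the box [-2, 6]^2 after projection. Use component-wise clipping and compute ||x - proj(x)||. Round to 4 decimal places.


Project each component onto [-2, 6].
clip(-5.6667) = -2.0, clip(7.323) = 6.0
Projection = [-2.0, 6.0]
Squared diffs: [13.4447, 1.7503]
Distance = sqrt(15.195) = 3.8981


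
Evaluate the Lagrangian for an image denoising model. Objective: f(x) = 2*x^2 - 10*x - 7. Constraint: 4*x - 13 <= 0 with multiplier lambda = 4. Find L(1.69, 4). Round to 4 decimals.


Step 1: Evaluate f(x).
f(1.69) = 2*1.69^2 - 10*1.69 - 7 = -18.1878
Step 2: Evaluate g(x).
g(1.69) = 4*1.69 - 13 = -6.24
Step 3: Compute Lagrangian.
L = -18.1878 + 4*-6.24 = -43.1478


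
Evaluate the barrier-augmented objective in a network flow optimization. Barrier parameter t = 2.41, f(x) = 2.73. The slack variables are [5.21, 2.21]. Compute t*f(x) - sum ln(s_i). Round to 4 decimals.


Step 1: Compute log-barrier.
ln values: [1.6506, 0.793]
phi = -(1.6506 + 0.793) = -2.4436
Step 2: Compute augmented objective.
t*f(x) = 2.41*2.73 = 6.5793
Total = 6.5793 - 2.4436 = 4.1357


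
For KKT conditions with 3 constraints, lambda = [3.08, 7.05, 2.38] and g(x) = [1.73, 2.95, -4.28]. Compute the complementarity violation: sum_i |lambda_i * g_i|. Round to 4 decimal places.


KKT complementary slackness check:
lambda_1 * g_1 = 3.08 * 1.73 = 5.3284
lambda_2 * g_2 = 7.05 * 2.95 = 20.7975
lambda_3 * g_3 = 2.38 * -4.28 = -10.1864
Total violation = 5.3284 + 20.7975 + 10.1864 = 36.3123


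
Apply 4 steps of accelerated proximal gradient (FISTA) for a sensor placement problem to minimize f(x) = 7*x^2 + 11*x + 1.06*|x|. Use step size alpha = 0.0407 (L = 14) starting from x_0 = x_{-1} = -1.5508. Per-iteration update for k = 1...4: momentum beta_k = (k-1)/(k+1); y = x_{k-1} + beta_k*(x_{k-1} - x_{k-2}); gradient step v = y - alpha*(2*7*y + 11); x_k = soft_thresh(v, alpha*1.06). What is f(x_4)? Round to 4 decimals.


FISTA on f(x) = 7*x^2 + 11*x + 1.06*|x|
L = 14, alpha = 0.0407
Iteration 1: beta = 0.0, y = -1.5508 + 0.0*(-1.5508 + 1.5508) = -1.5508
  grad(y) = -10.7112, v = y - alpha*grad = -1.1149
  prox(v) = soft_thresh(-1.1149, 0.0431) = -1.0717
Iteration 2: beta = 0.3333, y = -1.0717 + 0.3333*(-1.0717 + 1.5508) = -0.912
  grad(y) = -1.7682, v = y - alpha*grad = -0.84
  prox(v) = soft_thresh(-0.84, 0.0431) = -0.7969
Iteration 3: beta = 0.5, y = -0.7969 + 0.5*(-0.7969 + 1.0717) = -0.6595
  grad(y) = 1.7669, v = y - alpha*grad = -0.7314
  prox(v) = soft_thresh(-0.7314, 0.0431) = -0.6883
Iteration 4: beta = 0.6, y = -0.6883 + 0.6*(-0.6883 + 0.7969) = -0.6231
  grad(y) = 2.2766, v = y - alpha*grad = -0.7158
  prox(v) = soft_thresh(-0.7158, 0.0431) = -0.6726
f(x_4) = 7*(-0.6726)^2 + 11*(-0.6726) + 1.06*|-0.6726| = -3.5189


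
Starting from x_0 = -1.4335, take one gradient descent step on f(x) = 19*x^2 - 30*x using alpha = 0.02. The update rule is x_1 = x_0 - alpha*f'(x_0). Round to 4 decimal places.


We compute the gradient at x_0 and apply the update.
f'(x) = 38*x - 30
f'(-1.4335) = 38*-1.4335 - 30 = -84.473
x_1 = -1.4335 - 0.02*-84.473 = 0.256


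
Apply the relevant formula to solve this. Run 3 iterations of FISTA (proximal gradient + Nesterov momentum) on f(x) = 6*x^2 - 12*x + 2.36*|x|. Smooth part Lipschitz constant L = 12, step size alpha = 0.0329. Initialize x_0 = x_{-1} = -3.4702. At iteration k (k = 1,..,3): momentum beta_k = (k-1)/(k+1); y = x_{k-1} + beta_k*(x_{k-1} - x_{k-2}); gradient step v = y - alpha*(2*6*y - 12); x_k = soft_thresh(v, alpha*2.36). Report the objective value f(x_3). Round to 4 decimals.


FISTA on f(x) = 6*x^2 - 12*x + 2.36*|x|
L = 12, alpha = 0.0329
Iteration 1: beta = 0.0, y = -3.4702 + 0.0*(-3.4702 + 3.4702) = -3.4702
  grad(y) = -53.6424, v = y - alpha*grad = -1.7054
  prox(v) = soft_thresh(-1.7054, 0.0776) = -1.6277
Iteration 2: beta = 0.3333, y = -1.6277 + 0.3333*(-1.6277 + 3.4702) = -1.0136
  grad(y) = -24.1627, v = y - alpha*grad = -0.2186
  prox(v) = soft_thresh(-0.2186, 0.0776) = -0.141
Iteration 3: beta = 0.5, y = -0.141 + 0.5*(-0.141 + 1.6277) = 0.6024
  grad(y) = -4.771, v = y - alpha*grad = 0.7594
  prox(v) = soft_thresh(0.7594, 0.0776) = 0.6817
f(x_3) = 6*0.6817^2 - 12*0.6817 + 2.36*|0.6817| = -3.7834


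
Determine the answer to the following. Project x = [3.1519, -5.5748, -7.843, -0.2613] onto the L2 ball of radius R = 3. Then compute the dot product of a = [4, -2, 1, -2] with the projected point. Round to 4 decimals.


Step 1: Compute ||x|| (intermediates to 6 decimals).
||x|| = sqrt(3.1519^2 + (-5.5748)^2 + (-7.843)^2 + (-0.2613)^2) = 10.12886
Step 2: Project.
Since ||x|| > R, scale = R/||x|| = 3/10.12886 = 0.296183, proj(x) = scale * x
proj(x) = [0.933539, -1.651161, -2.322963, -0.077393]
Step 3: Dot product.
a^T * proj(x) = 4*0.933539 - 2*(-1.651161) + 1*(-2.322963) - 2*(-0.077393) = 4.8683


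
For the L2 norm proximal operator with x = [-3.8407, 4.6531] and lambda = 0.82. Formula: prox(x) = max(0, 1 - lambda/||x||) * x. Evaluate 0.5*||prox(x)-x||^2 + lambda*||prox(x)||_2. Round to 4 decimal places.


Step 1: Compute ||x||.
||x|| = 6.0334
Step 2: Compute scaling factor.
scale = max(0, 1 - 0.82/6.0334) = 0.8641
Step 3: prox(x) = [-3.3187, 4.0207]
||prox(x)|| = 5.2134
Step 4: Proximal objective.
0.5*||prox-x||^2 = 0.3362
lambda*||prox|| = 4.275
Total = 4.6112


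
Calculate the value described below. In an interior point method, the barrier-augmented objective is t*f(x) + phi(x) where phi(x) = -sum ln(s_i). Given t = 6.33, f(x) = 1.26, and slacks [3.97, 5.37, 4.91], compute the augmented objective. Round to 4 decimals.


Step 1: Compute log-barrier.
ln values: [1.3788, 1.6808, 1.5913]
phi = -(1.3788 + 1.6808 + 1.5913) = -4.6509
Step 2: Compute augmented objective.
t*f(x) = 6.33*1.26 = 7.9758
Total = 7.9758 - 4.6509 = 3.3249


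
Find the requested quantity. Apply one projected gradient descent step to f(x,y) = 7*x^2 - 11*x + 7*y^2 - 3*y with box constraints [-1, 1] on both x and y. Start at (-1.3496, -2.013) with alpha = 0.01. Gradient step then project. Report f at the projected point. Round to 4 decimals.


Step 1: Compute gradient at (-1.3496, -2.013).
grad_x = 2*7*-1.3496 - 11 = -29.8944
grad_y = 2*7*-2.013 - 3 = -31.182
Step 2: Gradient step.
x_raw = -1.3496 - 0.01*-29.8944 = -1.0507
y_raw = -2.013 - 0.01*-31.182 = -1.7012
Step 3: Project onto [-1, 1].
x_proj = clip(-1.0507) = -1.0
y_proj = clip(-1.7012) = -1.0
Step 4: Evaluate f.
f(-1.0, -1.0) = 28.0


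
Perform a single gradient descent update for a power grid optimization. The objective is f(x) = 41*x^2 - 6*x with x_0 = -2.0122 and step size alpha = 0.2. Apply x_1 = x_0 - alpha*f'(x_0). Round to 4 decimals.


We compute the gradient at x_0 and apply the update.
f'(x) = 82*x - 6
f'(-2.0122) = 82*-2.0122 - 6 = -171.0004
x_1 = -2.0122 - 0.2*-171.0004 = 32.1879


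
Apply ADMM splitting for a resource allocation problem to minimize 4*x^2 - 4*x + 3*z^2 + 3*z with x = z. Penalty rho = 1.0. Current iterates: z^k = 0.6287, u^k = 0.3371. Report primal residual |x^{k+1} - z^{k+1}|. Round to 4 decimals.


ADMM iteration with rho = 1.0, z^k = 0.6287, u^k = 0.3371
Step 1: x-update.
Minimize 4*x^2 - 4*x + (1.0/2)*(x - 0.6287 + 0.3371)^2
FOC: (2*4 + 1.0)*x = 4 + 1.0*(0.6287 - 0.3371)
x^{k+1} = 0.4768
Step 2: z-update.
Minimize 3*z^2 + 3*z + (1.0/2)*(0.4768 - z + 0.3371)^2
FOC: (2*3 + 1.0)*z = -3 + 1.0*(0.4768 + 0.3371)
z^{k+1} = -0.3123
Step 3: u-update.
u^{k+1} = 0.3371 + 0.4768 + 0.3123 = 1.1262
Step 4: Primal residual = |0.4768 + 0.3123| = 0.7891


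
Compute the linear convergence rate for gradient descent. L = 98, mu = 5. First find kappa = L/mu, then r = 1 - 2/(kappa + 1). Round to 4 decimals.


Step 1: Compute the condition number.
kappa = L/mu = 98/5 = 19.6
Step 2: Compute the convergence rate.
r = 1 - 2/(kappa + 1) = 1 - 2*mu/(L + mu) = (L - mu)/(L + mu) = 93/103 = 0.9029


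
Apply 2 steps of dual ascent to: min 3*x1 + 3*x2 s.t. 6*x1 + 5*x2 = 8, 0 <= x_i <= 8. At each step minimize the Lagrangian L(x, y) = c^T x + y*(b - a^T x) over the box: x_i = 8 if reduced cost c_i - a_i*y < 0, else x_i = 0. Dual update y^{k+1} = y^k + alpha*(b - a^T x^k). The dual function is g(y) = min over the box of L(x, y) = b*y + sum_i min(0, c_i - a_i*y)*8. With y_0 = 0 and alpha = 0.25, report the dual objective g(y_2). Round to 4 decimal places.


Dual ascent for LP: min 3*x1 + 3*x2, 6*x1 + 5*x2 = 8, 0 <= x_i <= 8
Step 1: y^k = 0.0, reduced costs: (3.0, 3.0)
  x^k = (0.0, 0.0), subgradient = b - a^T x = 8.0
  y^{k+1} = 0.0 + 0.25*8.0 = 2.0
Step 2: y^k = 2.0, reduced costs: (-9.0, -7.0)
  x^k = (8.0, 8.0), subgradient = b - a^T x = -80.0
  y^{k+1} = 2.0 + 0.25*-80.0 = -18.0
Dual objective at y_2 = -18.0: reduced costs (111.0, 93.0), box minimizer x = (0.0, 0.0)
g(y_2) = b*y + (c1 - a1*y)*x1 + (c2 - a2*y)*x2 = 8*(-18.0) + 111.0*0.0 + 93.0*0.0 = -144.0 + 0.0 + 0.0 = -144.0


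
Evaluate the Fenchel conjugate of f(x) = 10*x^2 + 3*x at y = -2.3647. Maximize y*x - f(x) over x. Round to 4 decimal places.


f*(y) = sup_x {y*x - a*x^2 - b*x} = sup_x {(y-b)*x - a*x^2}
FOC: (y - b) - 2a*x = 0 => x* = (y - b)/(2a)
x* = (-2.3647 - 3)/(2*10) = -0.2682
f*(-2.3647) = (y-b)^2/(4a) = (-2.3647 - 3)^2/(4*10)
= 28.78/40 = 0.7195


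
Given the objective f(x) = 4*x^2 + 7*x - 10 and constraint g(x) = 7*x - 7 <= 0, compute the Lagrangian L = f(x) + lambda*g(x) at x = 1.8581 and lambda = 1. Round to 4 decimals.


Step 1: Evaluate f(x).
f(1.8581) = 4*1.8581^2 + 7*1.8581 - 10 = 16.8168
Step 2: Evaluate g(x).
g(1.8581) = 7*1.8581 - 7 = 6.0067
Step 3: Compute Lagrangian.
L = 16.8168 + 1*6.0067 = 22.8235


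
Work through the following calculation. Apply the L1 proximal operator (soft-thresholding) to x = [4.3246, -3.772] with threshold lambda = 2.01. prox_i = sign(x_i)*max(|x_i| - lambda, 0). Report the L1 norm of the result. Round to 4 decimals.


Soft-thresholding with lambda = 2.01:
prox(4.3246) = sign(4.3246)*max(|4.3246| - 2.01, 0) = 2.3146
prox(-3.772) = sign(-3.772)*max(|-3.772| - 2.01, 0) = -1.762
prox(x) = [2.3146, -1.762]
||prox(x)||_1 = 2.3146 + 1.762 = 4.0766


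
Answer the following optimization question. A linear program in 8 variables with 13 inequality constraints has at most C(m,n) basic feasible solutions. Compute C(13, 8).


Each vertex corresponds to some choice of n active constraints out of m, so the number of vertices is at most C(m, n) = m! / (n!(m-n)!).
m = 13, n = 8
Numerator: 13 * 12 * 11 * 10 * 9 * 8 * 7 * 6
Denominator: 8! = 40320
C(13, 8) = 1287


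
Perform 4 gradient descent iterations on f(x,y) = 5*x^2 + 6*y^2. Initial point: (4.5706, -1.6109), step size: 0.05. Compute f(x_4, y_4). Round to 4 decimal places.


Gradient descent on f(x,y) = 5*x^2 + 6*y^2.
Starting point: (4.5706, -1.6109), alpha = 0.05
Step 1: grad_x = 2*5*4.5706 = 45.706, grad_y = 2*6*-1.6109 = -19.3308
  x_1 = 4.5706 - 0.05*45.706 = 2.2853
  y_1 = -1.6109 - 0.05*-19.3308 = -0.6444
Step 2: grad_x = 2*5*2.2853 = 22.853, grad_y = 2*6*-0.6444 = -7.7323
  x_2 = 2.2853 - 0.05*22.853 = 1.1427
  y_2 = -0.6444 - 0.05*-7.7323 = -0.2577
Step 3: grad_x = 2*5*1.1427 = 11.4265, grad_y = 2*6*-0.2577 = -3.0929
  x_3 = 1.1427 - 0.05*11.4265 = 0.5713
  y_3 = -0.2577 - 0.05*-3.0929 = -0.1031
Step 4: grad_x = 2*5*0.5713 = 5.7133, grad_y = 2*6*-0.1031 = -1.2372
  x_4 = 0.5713 - 0.05*5.7133 = 0.2857
  y_4 = -0.1031 - 0.05*-1.2372 = -0.0412
f(0.2857, -0.0412) = 5*0.2857^2 + 6*(-0.0412)^2 = 0.4182


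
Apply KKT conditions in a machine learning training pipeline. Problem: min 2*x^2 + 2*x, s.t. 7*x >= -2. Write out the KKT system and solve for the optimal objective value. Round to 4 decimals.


Step 1: Try lambda = 0 (constraint inactive).
x_unc = -2/(2*2) = -0.5
Check: 7*-0.5 = -3.5 < -2 -- violated!
Step 2: Constraint must be active: 7*x = -2
x* = -2/7 = -0.2857 (rounded; the exact value -2/7 is used below)
lambda = (2*2*(-2/7) + 2)/7 = 0.1224
Step 3: Compute optimal value.
f(x*) = 2*(-2/7)^2 + 2*(-2/7) = -0.4082


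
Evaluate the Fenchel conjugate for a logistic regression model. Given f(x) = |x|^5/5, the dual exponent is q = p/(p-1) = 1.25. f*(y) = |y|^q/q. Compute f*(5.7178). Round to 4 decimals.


The conjugate exponent q satisfies 1/p + 1/q = 1.
p = 5, so q = 5/(5 - 1) = 1.25
|y|^q = 5.7178^1.25 = 8.8417
f*(5.7178) = 8.8417 / 1.25 = 7.0734


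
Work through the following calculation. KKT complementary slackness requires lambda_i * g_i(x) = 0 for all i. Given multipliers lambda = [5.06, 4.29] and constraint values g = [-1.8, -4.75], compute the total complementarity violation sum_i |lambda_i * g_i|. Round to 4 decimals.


KKT complementary slackness check:
lambda_1 * g_1 = 5.06 * -1.8 = -9.108
lambda_2 * g_2 = 4.29 * -4.75 = -20.3775
Total violation = 9.108 + 20.3775 = 29.4855


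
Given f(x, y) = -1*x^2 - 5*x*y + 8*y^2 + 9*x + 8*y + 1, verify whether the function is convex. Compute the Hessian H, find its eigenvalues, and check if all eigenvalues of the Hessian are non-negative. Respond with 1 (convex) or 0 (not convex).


The Hessian of f(x,y) = -1*x^2 - 5*x*y + 8*y^2 + 9*x + 8*y + 1 is:
H = [[-2, -5], [-5, 16]]
Trace = -2 + 16 = 14
Determinant = -2*16 - (-5)^2 = -57
Discriminant = (14)^2 - 4*-57 = 424.0
Eigenvalues: lambda_1 = -3.2956, lambda_2 = 17.2956
The function is not convex.

0


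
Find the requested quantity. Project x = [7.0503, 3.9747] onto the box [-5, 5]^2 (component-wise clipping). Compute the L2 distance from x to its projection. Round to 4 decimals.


Project each component onto [-5, 5].
clip(7.0503) = 5.0, clip(3.9747) = 3.9747
Projection = [5.0, 3.9747]
Squared diffs: [4.2037, 0.0]
Distance = sqrt(4.2037) = 2.0503


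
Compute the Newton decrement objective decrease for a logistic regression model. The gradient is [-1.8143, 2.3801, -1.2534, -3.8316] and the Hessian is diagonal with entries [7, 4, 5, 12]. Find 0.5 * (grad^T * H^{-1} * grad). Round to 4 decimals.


Step 1: H is diagonal, so H^(-1) * g = [-0.2592, 0.595, -0.2507, -0.3193].
Step 2: g^T H^(-1) g = sum_i g_i^2 / H_ii
  = (-1.8143)^2/7 + (2.3801)^2/4 + (-1.2534)^2/5 + (-3.8316)^2/12
  = 0.4702 + 1.4162 + 0.3142 + 1.2234 = 3.4241
Step 3: Objective decrease = 0.5 * g^T H^(-1) g = 1.712


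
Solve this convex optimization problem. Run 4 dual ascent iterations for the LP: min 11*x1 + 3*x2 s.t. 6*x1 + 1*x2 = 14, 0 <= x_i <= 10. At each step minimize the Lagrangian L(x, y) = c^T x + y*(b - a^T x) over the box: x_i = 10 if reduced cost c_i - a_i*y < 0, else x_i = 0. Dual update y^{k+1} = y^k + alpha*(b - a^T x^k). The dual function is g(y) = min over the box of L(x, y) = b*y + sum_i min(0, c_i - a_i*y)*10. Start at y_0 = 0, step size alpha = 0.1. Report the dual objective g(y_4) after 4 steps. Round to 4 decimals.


Dual ascent for LP: min 11*x1 + 3*x2, 6*x1 + 1*x2 = 14, 0 <= x_i <= 10
Step 1: y^k = 0.0, reduced costs: (11.0, 3.0)
  x^k = (0.0, 0.0), subgradient = b - a^T x = 14.0
  y^{k+1} = 0.0 + 0.1*14.0 = 1.4
Step 2: y^k = 1.4, reduced costs: (2.6, 1.6)
  x^k = (0.0, 0.0), subgradient = b - a^T x = 14.0
  y^{k+1} = 1.4 + 0.1*14.0 = 2.8
Step 3: y^k = 2.8, reduced costs: (-5.8, 0.2)
  x^k = (10.0, 0.0), subgradient = b - a^T x = -46.0
  y^{k+1} = 2.8 + 0.1*-46.0 = -1.8
Step 4: y^k = -1.8, reduced costs: (21.8, 4.8)
  x^k = (0.0, 0.0), subgradient = b - a^T x = 14.0
  y^{k+1} = -1.8 + 0.1*14.0 = -0.4
Dual objective at y_4 = -0.4: reduced costs (13.4, 3.4), box minimizer x = (0.0, 0.0)
g(y_4) = b*y + (c1 - a1*y)*x1 + (c2 - a2*y)*x2 = 14*(-0.4) + 13.4*0.0 + 3.4*0.0 = -5.6 + 0.0 + 0.0 = -5.6


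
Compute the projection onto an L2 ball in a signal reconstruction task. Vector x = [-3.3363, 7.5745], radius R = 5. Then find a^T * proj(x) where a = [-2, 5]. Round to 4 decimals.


Step 1: Compute ||x|| (intermediates to 6 decimals).
||x|| = sqrt((-3.3363)^2 + 7.5745^2) = 8.276711
Step 2: Project.
Since ||x|| > R, scale = R/||x|| = 5/8.276711 = 0.604105, proj(x) = scale * x
proj(x) = [-2.015476, 4.575793]
Step 3: Dot product.
a^T * proj(x) = -2*(-2.015476) + 5*4.575793 = 26.9099


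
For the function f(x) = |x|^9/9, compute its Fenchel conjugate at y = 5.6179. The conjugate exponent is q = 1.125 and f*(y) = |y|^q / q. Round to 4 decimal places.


The conjugate exponent q satisfies 1/p + 1/q = 1.
p = 9, so q = 9/(9 - 1) = 1.125
|y|^q = 5.6179^1.125 = 6.9706
f*(5.6179) = 6.9706 / 1.125 = 6.1961


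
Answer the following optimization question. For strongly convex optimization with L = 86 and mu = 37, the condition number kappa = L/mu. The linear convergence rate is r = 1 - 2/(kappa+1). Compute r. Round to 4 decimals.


Step 1: Compute the condition number.
kappa = L/mu = 86/37 = 2.3243
Step 2: Compute the convergence rate.
r = 1 - 2/(kappa + 1) = 1 - 2*mu/(L + mu) = (L - mu)/(L + mu) = 49/123 = 0.3984


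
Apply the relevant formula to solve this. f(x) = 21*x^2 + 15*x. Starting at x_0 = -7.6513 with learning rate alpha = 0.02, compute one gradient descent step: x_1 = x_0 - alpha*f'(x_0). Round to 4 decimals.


We compute the gradient at x_0 and apply the update.
f'(x) = 42*x + 15
f'(-7.6513) = 42*-7.6513 + 15 = -306.3546
x_1 = -7.6513 - 0.02*-306.3546 = -1.5242


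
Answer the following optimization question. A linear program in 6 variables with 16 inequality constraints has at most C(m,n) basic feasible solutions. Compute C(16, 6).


Each vertex corresponds to some choice of n active constraints out of m, so the number of vertices is at most C(m, n) = m! / (n!(m-n)!).
m = 16, n = 6
Numerator: 16 * 15 * 14 * 13 * 12 * 11
Denominator: 6! = 720
C(16, 6) = 8008


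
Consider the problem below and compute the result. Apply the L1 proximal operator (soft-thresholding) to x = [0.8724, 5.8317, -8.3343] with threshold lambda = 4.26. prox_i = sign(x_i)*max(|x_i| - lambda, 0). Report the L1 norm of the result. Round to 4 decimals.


Soft-thresholding with lambda = 4.26:
prox(0.8724) = sign(0.8724)*max(|0.8724| - 4.26, 0) = 0.0
prox(5.8317) = sign(5.8317)*max(|5.8317| - 4.26, 0) = 1.5717
prox(-8.3343) = sign(-8.3343)*max(|-8.3343| - 4.26, 0) = -4.0743
prox(x) = [0.0, 1.5717, -4.0743]
||prox(x)||_1 = 0.0 + 1.5717 + 4.0743 = 5.646


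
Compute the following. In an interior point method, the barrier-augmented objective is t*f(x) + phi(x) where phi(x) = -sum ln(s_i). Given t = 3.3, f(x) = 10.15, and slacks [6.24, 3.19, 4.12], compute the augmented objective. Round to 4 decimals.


Step 1: Compute log-barrier.
ln values: [1.831, 1.16, 1.4159]
phi = -(1.831 + 1.16 + 1.4159) = -4.4069
Step 2: Compute augmented objective.
t*f(x) = 3.3*10.15 = 33.495
Total = 33.495 - 4.4069 = 29.0881


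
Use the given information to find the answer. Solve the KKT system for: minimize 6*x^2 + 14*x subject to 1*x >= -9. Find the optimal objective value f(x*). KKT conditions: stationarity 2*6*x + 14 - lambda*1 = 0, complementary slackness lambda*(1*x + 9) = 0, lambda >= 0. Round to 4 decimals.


Step 1: Try lambda = 0 (constraint inactive).
Stationarity: 2*6*x + 14 = 0
x* = -14/(2*6) = -7/6 = -1.1667 (rounded; the exact value -7/6 is used below)
Check constraint: 1*-1.1667 = -1.1667 >= -9 -- satisfied.
Step 2: Compute optimal value.
f(x*) = 6*(-7/6)^2 + 14*(-7/6) = -8.1667


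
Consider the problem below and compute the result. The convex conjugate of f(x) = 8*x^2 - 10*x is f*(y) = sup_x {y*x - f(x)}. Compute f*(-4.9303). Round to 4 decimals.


f*(y) = sup_x {y*x - a*x^2 - b*x} = sup_x {(y-b)*x - a*x^2}
FOC: (y - b) - 2a*x = 0 => x* = (y - b)/(2a)
x* = (-4.9303 + 10)/(2*8) = 0.3169
f*(-4.9303) = (y-b)^2/(4a) = (-4.9303 + 10)^2/(4*8)
= 25.7019/32 = 0.8032


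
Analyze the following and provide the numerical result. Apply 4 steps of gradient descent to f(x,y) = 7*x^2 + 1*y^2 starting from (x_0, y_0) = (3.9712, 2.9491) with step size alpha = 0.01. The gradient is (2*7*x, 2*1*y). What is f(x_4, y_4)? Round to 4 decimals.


Gradient descent on f(x,y) = 7*x^2 + 1*y^2.
Starting point: (3.9712, 2.9491), alpha = 0.01
Step 1: grad_x = 2*7*3.9712 = 55.5968, grad_y = 2*1*2.9491 = 5.8982
  x_1 = 3.9712 - 0.01*55.5968 = 3.4152
  y_1 = 2.9491 - 0.01*5.8982 = 2.8901
Step 2: grad_x = 2*7*3.4152 = 47.8132, grad_y = 2*1*2.8901 = 5.7802
  x_2 = 3.4152 - 0.01*47.8132 = 2.9371
  y_2 = 2.8901 - 0.01*5.7802 = 2.8323
Step 3: grad_x = 2*7*2.9371 = 41.1194, grad_y = 2*1*2.8323 = 5.6646
  x_3 = 2.9371 - 0.01*41.1194 = 2.5259
  y_3 = 2.8323 - 0.01*5.6646 = 2.7757
Step 4: grad_x = 2*7*2.5259 = 35.3627, grad_y = 2*1*2.7757 = 5.5513
  x_4 = 2.5259 - 0.01*35.3627 = 2.1723
  y_4 = 2.7757 - 0.01*5.5513 = 2.7202
f(2.1723, 2.7202) = 7*2.1723^2 + 1*2.7202^2 = 40.4308


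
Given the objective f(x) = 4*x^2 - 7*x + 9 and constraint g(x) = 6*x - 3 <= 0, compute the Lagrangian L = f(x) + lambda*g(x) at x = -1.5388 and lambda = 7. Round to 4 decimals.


Step 1: Evaluate f(x).
f(-1.5388) = 4*(-1.5388)^2 - 7*(-1.5388) + 9 = 29.2432
Step 2: Evaluate g(x).
g(-1.5388) = 6*-1.5388 - 3 = -12.2328
Step 3: Compute Lagrangian.
L = 29.2432 + 7*-12.2328 = -56.3864


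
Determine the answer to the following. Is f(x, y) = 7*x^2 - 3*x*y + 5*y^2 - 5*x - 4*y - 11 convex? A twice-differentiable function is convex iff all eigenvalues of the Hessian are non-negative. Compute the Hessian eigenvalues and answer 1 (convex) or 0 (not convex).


The Hessian of f(x,y) = 7*x^2 - 3*x*y + 5*y^2 - 5*x - 4*y - 11 is:
H = [[14, -3], [-3, 10]]
Trace = 14 + 10 = 24
Determinant = 14*10 - (-3)^2 = 131
Discriminant = (24)^2 - 4*131 = 52.0
Eigenvalues: lambda_1 = 8.3944, lambda_2 = 15.6056
The function is convex.

1


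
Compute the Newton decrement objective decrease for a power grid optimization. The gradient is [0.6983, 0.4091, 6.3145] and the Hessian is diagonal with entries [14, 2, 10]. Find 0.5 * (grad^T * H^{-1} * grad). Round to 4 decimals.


Step 1: H is diagonal, so H^(-1) * g = [0.0499, 0.2046, 0.6315].
Step 2: g^T H^(-1) g = sum_i g_i^2 / H_ii
  = (0.6983)^2/14 + (0.4091)^2/2 + (6.3145)^2/10
  = 0.0348 + 0.0837 + 3.9873 = 4.1058
Step 3: Objective decrease = 0.5 * g^T H^(-1) g = 2.0529


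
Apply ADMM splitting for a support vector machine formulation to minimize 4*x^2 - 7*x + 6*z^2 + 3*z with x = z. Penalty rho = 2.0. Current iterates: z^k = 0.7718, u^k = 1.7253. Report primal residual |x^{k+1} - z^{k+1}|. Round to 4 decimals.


ADMM iteration with rho = 2.0, z^k = 0.7718, u^k = 1.7253
Step 1: x-update.
Minimize 4*x^2 - 7*x + (2.0/2)*(x - 0.7718 + 1.7253)^2
FOC: (2*4 + 2.0)*x = 7 + 2.0*(0.7718 - 1.7253)
x^{k+1} = 0.5093
Step 2: z-update.
Minimize 6*z^2 + 3*z + (2.0/2)*(0.5093 - z + 1.7253)^2
FOC: (2*6 + 2.0)*z = -3 + 2.0*(0.5093 + 1.7253)
z^{k+1} = 0.1049
Step 3: u-update.
u^{k+1} = 1.7253 + 0.5093 - 0.1049 = 2.1297
Step 4: Primal residual = |0.5093 - 0.1049| = 0.4044


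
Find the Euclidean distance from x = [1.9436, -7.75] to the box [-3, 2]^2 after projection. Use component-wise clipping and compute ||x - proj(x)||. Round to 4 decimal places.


Project each component onto [-3, 2].
clip(1.9436) = 1.9436, clip(-7.75) = -3.0
Projection = [1.9436, -3.0]
Squared diffs: [0.0, 22.5625]
Distance = sqrt(22.5625) = 4.75


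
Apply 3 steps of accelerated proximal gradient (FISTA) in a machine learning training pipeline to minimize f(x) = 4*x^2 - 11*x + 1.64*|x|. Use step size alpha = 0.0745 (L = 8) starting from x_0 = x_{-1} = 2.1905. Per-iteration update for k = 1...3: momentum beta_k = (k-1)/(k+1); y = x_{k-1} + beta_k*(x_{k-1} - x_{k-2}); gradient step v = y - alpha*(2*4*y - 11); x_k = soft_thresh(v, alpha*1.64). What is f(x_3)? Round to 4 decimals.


FISTA on f(x) = 4*x^2 - 11*x + 1.64*|x|
L = 8, alpha = 0.0745
Iteration 1: beta = 0.0, y = 2.1905 + 0.0*(2.1905 - 2.1905) = 2.1905
  grad(y) = 6.524, v = y - alpha*grad = 1.7045
  prox(v) = soft_thresh(1.7045, 0.1222) = 1.5823
Iteration 2: beta = 0.3333, y = 1.5823 + 0.3333*(1.5823 - 2.1905) = 1.3795
  grad(y) = 0.0363, v = y - alpha*grad = 1.3768
  prox(v) = soft_thresh(1.3768, 0.1222) = 1.2547
Iteration 3: beta = 0.5, y = 1.2547 + 0.5*(1.2547 - 1.5823) = 1.0908
  grad(y) = -2.2733, v = y - alpha*grad = 1.2602
  prox(v) = soft_thresh(1.2602, 0.1222) = 1.138
f(x_3) = 4*1.138^2 - 11*1.138 + 1.64*|1.138| = -5.4715


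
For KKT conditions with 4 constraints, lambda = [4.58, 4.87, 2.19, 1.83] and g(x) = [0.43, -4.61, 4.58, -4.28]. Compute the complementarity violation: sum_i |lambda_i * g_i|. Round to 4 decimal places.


KKT complementary slackness check:
lambda_1 * g_1 = 4.58 * 0.43 = 1.9694
lambda_2 * g_2 = 4.87 * -4.61 = -22.4507
lambda_3 * g_3 = 2.19 * 4.58 = 10.0302
lambda_4 * g_4 = 1.83 * -4.28 = -7.8324
Total violation = 1.9694 + 22.4507 + 10.0302 + 7.8324 = 42.2827


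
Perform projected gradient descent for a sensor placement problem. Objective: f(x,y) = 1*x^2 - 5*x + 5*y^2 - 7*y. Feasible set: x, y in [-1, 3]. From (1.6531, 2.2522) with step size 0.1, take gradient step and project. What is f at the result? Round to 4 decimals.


Step 1: Compute gradient at (1.6531, 2.2522).
grad_x = 2*1*1.6531 - 5 = -1.6938
grad_y = 2*5*2.2522 - 7 = 15.522
Step 2: Gradient step.
x_raw = 1.6531 - 0.1*-1.6938 = 1.8225
y_raw = 2.2522 - 0.1*15.522 = 0.7
Step 3: Project onto [-1, 3].
x_proj = clip(1.8225) = 1.8225
y_proj = clip(0.7) = 0.7
Step 4: Evaluate f.
f(1.8225, 0.7) = -8.241


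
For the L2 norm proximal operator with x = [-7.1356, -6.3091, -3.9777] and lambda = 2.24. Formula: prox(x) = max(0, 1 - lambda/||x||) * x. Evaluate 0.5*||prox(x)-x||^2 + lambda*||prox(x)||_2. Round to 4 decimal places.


Step 1: Compute ||x||.
||x|| = 10.322
Step 2: Compute scaling factor.
scale = max(0, 1 - 2.24/10.322) = 0.783
Step 3: prox(x) = [-5.5871, -4.9399, -3.1145]
||prox(x)|| = 8.082
Step 4: Proximal objective.
0.5*||prox-x||^2 = 2.5088
lambda*||prox|| = 18.1037
Total = 20.6125


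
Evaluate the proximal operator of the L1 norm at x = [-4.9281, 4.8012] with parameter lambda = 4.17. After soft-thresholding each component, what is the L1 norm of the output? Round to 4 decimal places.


Soft-thresholding with lambda = 4.17:
prox(-4.9281) = sign(-4.9281)*max(|-4.9281| - 4.17, 0) = -0.7581
prox(4.8012) = sign(4.8012)*max(|4.8012| - 4.17, 0) = 0.6312
prox(x) = [-0.7581, 0.6312]
||prox(x)||_1 = 0.7581 + 0.6312 = 1.3893


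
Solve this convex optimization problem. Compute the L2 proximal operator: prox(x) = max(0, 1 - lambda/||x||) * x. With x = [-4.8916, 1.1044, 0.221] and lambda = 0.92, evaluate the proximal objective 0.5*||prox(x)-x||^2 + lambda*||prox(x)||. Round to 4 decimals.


Step 1: Compute ||x||.
||x|| = 5.0196
Step 2: Compute scaling factor.
scale = max(0, 1 - 0.92/5.0196) = 0.8167
Step 3: prox(x) = [-3.9951, 0.902, 0.1805]
||prox(x)|| = 4.0996
Step 4: Proximal objective.
0.5*||prox-x||^2 = 0.4232
lambda*||prox|| = 3.7716
Total = 4.1948


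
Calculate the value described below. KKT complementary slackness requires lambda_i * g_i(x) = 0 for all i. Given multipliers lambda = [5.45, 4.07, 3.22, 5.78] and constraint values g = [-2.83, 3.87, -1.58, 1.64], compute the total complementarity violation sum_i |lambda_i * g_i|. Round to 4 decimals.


KKT complementary slackness check:
lambda_1 * g_1 = 5.45 * -2.83 = -15.4235
lambda_2 * g_2 = 4.07 * 3.87 = 15.7509
lambda_3 * g_3 = 3.22 * -1.58 = -5.0876
lambda_4 * g_4 = 5.78 * 1.64 = 9.4792
Total violation = 15.4235 + 15.7509 + 5.0876 + 9.4792 = 45.7412


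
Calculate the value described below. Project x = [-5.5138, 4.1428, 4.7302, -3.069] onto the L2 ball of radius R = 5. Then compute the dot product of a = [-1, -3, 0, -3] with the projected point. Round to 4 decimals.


Step 1: Compute ||x|| (intermediates to 6 decimals).
||x|| = sqrt((-5.5138)^2 + 4.1428^2 + 4.7302^2 + (-3.069)^2) = 8.90833
Step 2: Project.
Since ||x|| > R, scale = R/||x|| = 5/8.90833 = 0.561272, proj(x) = scale * x
proj(x) = [-3.094742, 2.325238, 2.654929, -1.722544]
Step 3: Dot product.
a^T * proj(x) = -1*(-3.094742) - 3*2.325238 + 0*2.654929 - 3*(-1.722544) = 1.2867


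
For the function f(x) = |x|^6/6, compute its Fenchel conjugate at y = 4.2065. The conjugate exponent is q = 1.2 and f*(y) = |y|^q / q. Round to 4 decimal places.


The conjugate exponent q satisfies 1/p + 1/q = 1.
p = 6, so q = 6/(6 - 1) = 1.2
|y|^q = 4.2065^1.2 = 5.6067
f*(4.2065) = 5.6067 / 1.2 = 4.6722


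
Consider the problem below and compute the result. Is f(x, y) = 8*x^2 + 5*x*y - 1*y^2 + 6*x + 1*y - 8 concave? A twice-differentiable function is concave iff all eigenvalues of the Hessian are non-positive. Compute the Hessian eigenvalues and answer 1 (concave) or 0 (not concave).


The Hessian of f(x,y) = 8*x^2 + 5*x*y - 1*y^2 + 6*x + 1*y - 8 is:
H = [[16, 5], [5, -2]]
Trace = 16 - 2 = 14
Determinant = 16*-2 - (5)^2 = -57
Discriminant = (14)^2 - 4*-57 = 424.0
Eigenvalues: lambda_1 = -3.2956, lambda_2 = 17.2956
The function is not concave.

0


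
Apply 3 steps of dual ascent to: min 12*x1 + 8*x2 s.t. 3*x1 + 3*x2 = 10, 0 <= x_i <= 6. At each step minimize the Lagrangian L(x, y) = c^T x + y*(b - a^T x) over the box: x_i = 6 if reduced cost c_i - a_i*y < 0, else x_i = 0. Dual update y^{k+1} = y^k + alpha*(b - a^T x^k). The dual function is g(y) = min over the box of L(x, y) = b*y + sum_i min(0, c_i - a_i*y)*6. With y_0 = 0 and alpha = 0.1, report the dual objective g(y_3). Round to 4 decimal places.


Dual ascent for LP: min 12*x1 + 8*x2, 3*x1 + 3*x2 = 10, 0 <= x_i <= 6
Step 1: y^k = 0.0, reduced costs: (12.0, 8.0)
  x^k = (0.0, 0.0), subgradient = b - a^T x = 10.0
  y^{k+1} = 0.0 + 0.1*10.0 = 1.0
Step 2: y^k = 1.0, reduced costs: (9.0, 5.0)
  x^k = (0.0, 0.0), subgradient = b - a^T x = 10.0
  y^{k+1} = 1.0 + 0.1*10.0 = 2.0
Step 3: y^k = 2.0, reduced costs: (6.0, 2.0)
  x^k = (0.0, 0.0), subgradient = b - a^T x = 10.0
  y^{k+1} = 2.0 + 0.1*10.0 = 3.0
Dual objective at y_3 = 3.0: reduced costs (3.0, -1.0), box minimizer x = (0.0, 6.0)
g(y_3) = b*y + (c1 - a1*y)*x1 + (c2 - a2*y)*x2 = 10*3.0 + 3.0*0.0 + (-1.0)*6.0 = 30.0 + 0.0 - 6.0 = 24.0


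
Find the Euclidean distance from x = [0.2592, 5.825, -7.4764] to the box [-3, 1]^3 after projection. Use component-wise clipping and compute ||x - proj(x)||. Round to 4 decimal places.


Project each component onto [-3, 1].
clip(0.2592) = 0.2592, clip(5.825) = 1.0, clip(-7.4764) = -3.0
Projection = [0.2592, 1.0, -3.0]
Squared diffs: [0.0, 23.2806, 20.0382]
Distance = sqrt(43.3188) = 6.5817


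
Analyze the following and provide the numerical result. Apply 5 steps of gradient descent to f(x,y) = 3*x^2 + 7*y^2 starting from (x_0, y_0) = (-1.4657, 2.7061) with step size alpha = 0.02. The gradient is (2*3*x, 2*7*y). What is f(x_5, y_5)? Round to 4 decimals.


Gradient descent on f(x,y) = 3*x^2 + 7*y^2.
Starting point: (-1.4657, 2.7061), alpha = 0.02
Step 1: grad_x = 2*3*-1.4657 = -8.7942, grad_y = 2*7*2.7061 = 37.8854
  x_1 = -1.4657 - 0.02*-8.7942 = -1.2898
  y_1 = 2.7061 - 0.02*37.8854 = 1.9484
Step 2: grad_x = 2*3*-1.2898 = -7.7389, grad_y = 2*7*1.9484 = 27.2775
  x_2 = -1.2898 - 0.02*-7.7389 = -1.135
  y_2 = 1.9484 - 0.02*27.2775 = 1.4028
Step 3: grad_x = 2*3*-1.135 = -6.8102, grad_y = 2*7*1.4028 = 19.6398
  x_3 = -1.135 - 0.02*-6.8102 = -0.9988
  y_3 = 1.4028 - 0.02*19.6398 = 1.01
Step 4: grad_x = 2*3*-0.9988 = -5.993, grad_y = 2*7*1.01 = 14.1406
  x_4 = -0.9988 - 0.02*-5.993 = -0.879
  y_4 = 1.01 - 0.02*14.1406 = 0.7272
Step 5: grad_x = 2*3*-0.879 = -5.2738, grad_y = 2*7*0.7272 = 10.1813
  x_5 = -0.879 - 0.02*-5.2738 = -0.7735
  y_5 = 0.7272 - 0.02*10.1813 = 0.5236
f(-0.7735, 0.5236) = 3*(-0.7735)^2 + 7*0.5236^2 = 3.714


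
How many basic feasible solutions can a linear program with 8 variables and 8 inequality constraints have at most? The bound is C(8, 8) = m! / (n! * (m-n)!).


Each vertex corresponds to some choice of n active constraints out of m, so the number of vertices is at most C(m, n) = m! / (n!(m-n)!).
m = 8, n = 8
Numerator: 8 * 7 * 6 * 5 * 4 * 3 * 2 * 1
Denominator: 8! = 40320
C(8, 8) = 1


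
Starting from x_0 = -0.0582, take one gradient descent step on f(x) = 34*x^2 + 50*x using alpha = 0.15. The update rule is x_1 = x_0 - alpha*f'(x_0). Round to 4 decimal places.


We compute the gradient at x_0 and apply the update.
f'(x) = 68*x + 50
f'(-0.0582) = 68*-0.0582 + 50 = 46.0424
x_1 = -0.0582 - 0.15*46.0424 = -6.9646


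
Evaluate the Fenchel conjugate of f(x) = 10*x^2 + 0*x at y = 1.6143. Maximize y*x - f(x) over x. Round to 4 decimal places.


f*(y) = sup_x {y*x - a*x^2 - b*x} = sup_x {(y-b)*x - a*x^2}
FOC: (y - b) - 2a*x = 0 => x* = (y - b)/(2a)
x* = (1.6143 - 0)/(2*10) = 0.0807
f*(1.6143) = (y-b)^2/(4a) = (1.6143 - 0)^2/(4*10)
= 2.606/40 = 0.0651


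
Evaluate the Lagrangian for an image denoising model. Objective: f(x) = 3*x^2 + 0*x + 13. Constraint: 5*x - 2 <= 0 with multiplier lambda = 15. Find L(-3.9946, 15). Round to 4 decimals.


Step 1: Evaluate f(x).
f(-3.9946) = 3*(-3.9946)^2 + 0*(-3.9946) + 13 = 60.8705
Step 2: Evaluate g(x).
g(-3.9946) = 5*-3.9946 - 2 = -21.973
Step 3: Compute Lagrangian.
L = 60.8705 + 15*-21.973 = -268.7245


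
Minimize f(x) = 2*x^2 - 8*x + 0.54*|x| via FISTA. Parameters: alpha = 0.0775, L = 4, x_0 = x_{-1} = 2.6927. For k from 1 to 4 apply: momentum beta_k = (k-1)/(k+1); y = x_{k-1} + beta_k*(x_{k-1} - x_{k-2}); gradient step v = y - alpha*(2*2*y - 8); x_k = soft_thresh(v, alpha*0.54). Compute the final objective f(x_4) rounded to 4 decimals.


FISTA on f(x) = 2*x^2 - 8*x + 0.54*|x|
L = 4, alpha = 0.0775
Iteration 1: beta = 0.0, y = 2.6927 + 0.0*(2.6927 - 2.6927) = 2.6927
  grad(y) = 2.7708, v = y - alpha*grad = 2.478
  prox(v) = soft_thresh(2.478, 0.0419) = 2.4361
Iteration 2: beta = 0.3333, y = 2.4361 + 0.3333*(2.4361 - 2.6927) = 2.3506
  grad(y) = 1.4023, v = y - alpha*grad = 2.2419
  prox(v) = soft_thresh(2.2419, 0.0419) = 2.2001
Iteration 3: beta = 0.5, y = 2.2001 + 0.5*(2.2001 - 2.4361) = 2.082
  grad(y) = 0.3281, v = y - alpha*grad = 2.0566
  prox(v) = soft_thresh(2.0566, 0.0419) = 2.0147
Iteration 4: beta = 0.6, y = 2.0147 + 0.6*(2.0147 - 2.2001) = 1.9036
  grad(y) = -0.3858, v = y - alpha*grad = 1.9335
  prox(v) = soft_thresh(1.9335, 0.0419) = 1.8916
f(x_4) = 2*1.8916^2 - 8*1.8916 + 0.54*|1.8916| = -6.955


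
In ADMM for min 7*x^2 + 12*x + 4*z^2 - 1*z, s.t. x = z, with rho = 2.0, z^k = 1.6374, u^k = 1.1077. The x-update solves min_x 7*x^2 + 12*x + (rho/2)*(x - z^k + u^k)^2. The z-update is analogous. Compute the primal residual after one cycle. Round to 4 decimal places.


ADMM iteration with rho = 2.0, z^k = 1.6374, u^k = 1.1077
Step 1: x-update.
Minimize 7*x^2 + 12*x + (2.0/2)*(x - 1.6374 + 1.1077)^2
FOC: (2*7 + 2.0)*x = -12 + 2.0*(1.6374 - 1.1077)
x^{k+1} = -0.6838
Step 2: z-update.
Minimize 4*z^2 - 1*z + (2.0/2)*(-0.6838 - z + 1.1077)^2
FOC: (2*4 + 2.0)*z = 1 + 2.0*(-0.6838 + 1.1077)
z^{k+1} = 0.1848
Step 3: u-update.
u^{k+1} = 1.1077 - 0.6838 - 0.1848 = 0.2391
Step 4: Primal residual = |-0.6838 - 0.1848| = 0.8686


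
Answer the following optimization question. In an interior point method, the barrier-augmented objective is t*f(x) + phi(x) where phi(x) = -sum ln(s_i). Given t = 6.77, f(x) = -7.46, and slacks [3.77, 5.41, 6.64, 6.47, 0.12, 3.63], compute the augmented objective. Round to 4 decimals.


Step 1: Compute log-barrier.
ln values: [1.3271, 1.6882, 1.8931, 1.8672, -2.1203, 1.2892]
phi = -(1.3271 + 1.6882 + 1.8931 + 1.8672 - 2.1203 + 1.2892) = -5.9446
Step 2: Compute augmented objective.
t*f(x) = 6.77*-7.46 = -50.5042
Total = -50.5042 - 5.9446 = -56.4488


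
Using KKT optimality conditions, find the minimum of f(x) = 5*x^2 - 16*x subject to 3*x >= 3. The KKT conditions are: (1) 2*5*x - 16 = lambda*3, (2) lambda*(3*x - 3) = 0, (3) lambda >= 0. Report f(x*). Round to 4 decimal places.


Step 1: Try lambda = 0 (constraint inactive).
Stationarity: 2*5*x - 16 = 0
x* = 16/(2*5) = 1.6
Check constraint: 3*1.6 = 4.8 >= 3 -- satisfied.
Step 2: Compute optimal value.
f(x*) = 5*1.6^2 - 16*1.6 = -12.8


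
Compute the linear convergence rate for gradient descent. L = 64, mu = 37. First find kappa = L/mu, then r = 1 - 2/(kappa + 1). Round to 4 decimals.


Step 1: Compute the condition number.
kappa = L/mu = 64/37 = 1.7297
Step 2: Compute the convergence rate.
r = 1 - 2/(kappa + 1) = 1 - 2*mu/(L + mu) = (L - mu)/(L + mu) = 27/101 = 0.2673


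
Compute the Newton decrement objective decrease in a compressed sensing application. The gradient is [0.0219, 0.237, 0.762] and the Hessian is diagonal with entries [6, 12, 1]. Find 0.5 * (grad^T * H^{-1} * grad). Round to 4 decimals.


Step 1: H is diagonal, so H^(-1) * g = [0.0037, 0.0198, 0.762].
Step 2: g^T H^(-1) g = sum_i g_i^2 / H_ii
  = (0.0219)^2/6 + (0.237)^2/12 + (0.762)^2/1
  = 0.0001 + 0.0047 + 0.5806 = 0.5854
Step 3: Objective decrease = 0.5 * g^T H^(-1) g = 0.2927


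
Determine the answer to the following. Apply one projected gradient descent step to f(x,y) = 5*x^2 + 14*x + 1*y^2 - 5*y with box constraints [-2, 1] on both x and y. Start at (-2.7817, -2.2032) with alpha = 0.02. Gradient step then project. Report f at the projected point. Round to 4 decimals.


Step 1: Compute gradient at (-2.7817, -2.2032).
grad_x = 2*5*-2.7817 + 14 = -13.817
grad_y = 2*1*-2.2032 - 5 = -9.4064
Step 2: Gradient step.
x_raw = -2.7817 - 0.02*-13.817 = -2.5054
y_raw = -2.2032 - 0.02*-9.4064 = -2.0151
Step 3: Project onto [-2, 1].
x_proj = clip(-2.5054) = -2.0
y_proj = clip(-2.0151) = -2.0
Step 4: Evaluate f.
f(-2.0, -2.0) = 6.0


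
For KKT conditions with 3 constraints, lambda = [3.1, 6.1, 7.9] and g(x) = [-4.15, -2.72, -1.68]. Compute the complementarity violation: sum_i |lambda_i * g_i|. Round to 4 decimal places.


KKT complementary slackness check:
lambda_1 * g_1 = 3.1 * -4.15 = -12.865
lambda_2 * g_2 = 6.1 * -2.72 = -16.592
lambda_3 * g_3 = 7.9 * -1.68 = -13.272
Total violation = 12.865 + 16.592 + 13.272 = 42.729


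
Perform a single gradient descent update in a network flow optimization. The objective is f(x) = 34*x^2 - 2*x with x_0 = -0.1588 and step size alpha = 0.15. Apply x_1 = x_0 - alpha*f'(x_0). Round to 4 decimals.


We compute the gradient at x_0 and apply the update.
f'(x) = 68*x - 2
f'(-0.1588) = 68*-0.1588 - 2 = -12.7984
x_1 = -0.1588 - 0.15*-12.7984 = 1.761


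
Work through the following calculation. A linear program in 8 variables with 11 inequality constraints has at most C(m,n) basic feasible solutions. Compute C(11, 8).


Each vertex corresponds to some choice of n active constraints out of m, so the number of vertices is at most C(m, n) = m! / (n!(m-n)!).
m = 11, n = 8
Numerator: 11 * 10 * 9 * 8 * 7 * 6 * 5 * 4
Denominator: 8! = 40320
C(11, 8) = 165


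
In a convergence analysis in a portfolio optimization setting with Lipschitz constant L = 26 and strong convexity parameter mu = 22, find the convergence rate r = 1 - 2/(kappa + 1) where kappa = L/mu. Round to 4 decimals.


Step 1: Compute the condition number.
kappa = L/mu = 26/22 = 1.1818
Step 2: Compute the convergence rate.
r = 1 - 2/(kappa + 1) = 1 - 2*mu/(L + mu) = (L - mu)/(L + mu) = 4/48 = 0.0833


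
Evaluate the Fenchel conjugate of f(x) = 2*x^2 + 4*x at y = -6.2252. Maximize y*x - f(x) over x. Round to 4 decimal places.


f*(y) = sup_x {y*x - a*x^2 - b*x} = sup_x {(y-b)*x - a*x^2}
FOC: (y - b) - 2a*x = 0 => x* = (y - b)/(2a)
x* = (-6.2252 - 4)/(2*2) = -2.5563
f*(-6.2252) = (y-b)^2/(4a) = (-6.2252 - 4)^2/(4*2)
= 104.5547/8 = 13.0693


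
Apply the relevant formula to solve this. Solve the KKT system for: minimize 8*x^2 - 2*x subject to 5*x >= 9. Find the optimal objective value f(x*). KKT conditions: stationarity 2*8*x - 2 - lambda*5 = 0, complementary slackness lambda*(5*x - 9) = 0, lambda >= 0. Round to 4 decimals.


Step 1: Try lambda = 0 (constraint inactive).
x_unc = 2/(2*8) = 0.125
Check: 5*0.125 = 0.625 < 9 -- violated!
Step 2: Constraint must be active: 5*x = 9
x* = 9/5 = 1.8
lambda = (2*8*1.8 - 2)/5 = 5.36
Step 3: Compute optimal value.
f(x*) = 8*1.8^2 - 2*1.8 = 22.32


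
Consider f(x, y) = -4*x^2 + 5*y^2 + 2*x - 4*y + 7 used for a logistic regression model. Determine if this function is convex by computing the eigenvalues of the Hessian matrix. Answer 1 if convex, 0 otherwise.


The Hessian of f(x,y) = -4*x^2 + 5*y^2 + 2*x - 4*y + 7 is:
H = [[-8, 0], [0, 10]]
Trace = -8 + 10 = 2
Determinant = -8*10 - (0)^2 = -80
Discriminant = (2)^2 - 4*-80 = 324.0
Eigenvalues: lambda_1 = -8.0, lambda_2 = 10.0
The function is not convex.

0
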